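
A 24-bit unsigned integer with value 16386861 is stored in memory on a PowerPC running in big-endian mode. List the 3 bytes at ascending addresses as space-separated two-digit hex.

16386861 in hexadecimal, padded to 24 bits, is 0xFA0B2D.
Split into bytes (most-significant first): FA 0B 2D.
Big-endian: lowest address holds the most-significant byte.
So the memory order matches the most-significant-first order: FA 0B 2D.

FA 0B 2D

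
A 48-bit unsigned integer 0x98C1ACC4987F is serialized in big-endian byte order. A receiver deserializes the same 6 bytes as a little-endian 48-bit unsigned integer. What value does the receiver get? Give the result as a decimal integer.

Stored big-endian, the bytes at ascending addresses are 98 C1 AC C4 98 7F.
Read back as little-endian, the first byte is least significant, giving 0x7F98C4ACC198.
0x7F98C4ACC198 = 140294111412632.

140294111412632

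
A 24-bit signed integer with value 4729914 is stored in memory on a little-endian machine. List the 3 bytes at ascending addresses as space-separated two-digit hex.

4729914 in hexadecimal, padded to 24 bits, is 0x482C3A.
Split into bytes (most-significant first): 48 2C 3A.
In little-endian order the low byte comes first in memory.
So at ascending addresses the bytes are 3A 2C 48.

3A 2C 48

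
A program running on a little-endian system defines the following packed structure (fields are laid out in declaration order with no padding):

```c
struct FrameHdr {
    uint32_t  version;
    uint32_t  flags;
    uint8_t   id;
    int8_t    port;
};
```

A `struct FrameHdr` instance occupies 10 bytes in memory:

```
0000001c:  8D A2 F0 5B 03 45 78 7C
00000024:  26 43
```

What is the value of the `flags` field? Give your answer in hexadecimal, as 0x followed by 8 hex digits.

`flags` follows `version` (4 bytes), so it starts at byte offset 4 and occupies 4 bytes.
Bytes at offsets 4..7: 03 45 78 7C.
Little-endian stores the least-significant byte at the lowest address.
Reassemble most-significant byte first: 7C 78 45 03 → 0x7C784503.

0x7C784503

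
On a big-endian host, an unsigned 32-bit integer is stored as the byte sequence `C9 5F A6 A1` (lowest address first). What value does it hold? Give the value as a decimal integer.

3378488993

Big-endian stores the most-significant byte at the lowest address.
The bytes are already most-significant first: 0xC95FA6A1.
0xC95FA6A1 = 3378488993.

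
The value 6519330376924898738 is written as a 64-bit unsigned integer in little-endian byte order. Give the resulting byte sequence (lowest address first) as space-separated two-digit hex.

B2 A5 05 DA 6F 50 79 5A

6519330376924898738 in hexadecimal, padded to 64 bits, is 0x5A79506FDA05A5B2.
Split into bytes (most-significant first): 5A 79 50 6F DA 05 A5 B2.
Little-endian stores the least-significant byte at the lowest address.
So at ascending addresses the bytes are B2 A5 05 DA 6F 50 79 5A.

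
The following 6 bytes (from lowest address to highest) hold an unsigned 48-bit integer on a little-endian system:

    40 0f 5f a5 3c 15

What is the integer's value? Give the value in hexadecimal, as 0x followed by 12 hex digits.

Little-endian stores the least-significant byte at the lowest address.
Reassemble most-significant byte first: 15 3C A5 5F 0F 40 → 0x153CA55F0F40.

0x153CA55F0F40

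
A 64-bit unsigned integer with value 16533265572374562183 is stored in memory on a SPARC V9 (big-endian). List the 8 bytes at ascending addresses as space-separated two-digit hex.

E5 71 F5 70 EA 94 C5 87

16533265572374562183 in hexadecimal, padded to 64 bits, is 0xE571F570EA94C587.
Split into bytes (most-significant first): E5 71 F5 70 EA 94 C5 87.
In big-endian order the high byte comes first in memory.
So the memory order matches the most-significant-first order: E5 71 F5 70 EA 94 C5 87.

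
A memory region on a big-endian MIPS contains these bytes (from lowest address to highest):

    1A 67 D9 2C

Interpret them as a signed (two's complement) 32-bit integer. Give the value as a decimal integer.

Big-endian stores the most-significant byte at the lowest address.
The bytes are already most-significant first: 0x1A67D92C.
0x1A67D92C = 443013420.

443013420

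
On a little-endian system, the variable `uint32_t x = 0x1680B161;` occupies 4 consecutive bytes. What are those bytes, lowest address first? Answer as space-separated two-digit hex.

61 B1 80 16

Split into bytes (most-significant first): 16 80 B1 61.
In little-endian order the low byte comes first in memory.
So at ascending addresses the bytes are 61 B1 80 16.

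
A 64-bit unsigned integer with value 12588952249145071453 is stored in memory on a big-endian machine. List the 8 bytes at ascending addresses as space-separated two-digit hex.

AE B4 F1 5F 18 A5 97 5D

12588952249145071453 in hexadecimal, padded to 64 bits, is 0xAEB4F15F18A5975D.
Split into bytes (most-significant first): AE B4 F1 5F 18 A5 97 5D.
In big-endian order the high byte comes first in memory.
So the memory order matches the most-significant-first order: AE B4 F1 5F 18 A5 97 5D.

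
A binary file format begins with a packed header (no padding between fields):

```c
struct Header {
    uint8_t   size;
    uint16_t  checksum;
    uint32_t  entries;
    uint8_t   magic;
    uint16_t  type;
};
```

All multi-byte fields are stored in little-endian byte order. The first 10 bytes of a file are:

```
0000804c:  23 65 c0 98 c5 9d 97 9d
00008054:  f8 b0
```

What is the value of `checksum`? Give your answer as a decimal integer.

49253

`checksum` follows `size` (1 byte), so it starts at byte offset 1 and occupies 2 bytes.
Bytes at offsets 1..2: 65 C0.
Little-endian stores the least-significant byte at the lowest address.
Reassemble most-significant byte first: C0 65 → 0xC065.
0xC065 = 49253.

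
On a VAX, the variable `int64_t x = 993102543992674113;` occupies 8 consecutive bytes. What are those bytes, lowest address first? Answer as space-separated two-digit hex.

993102543992674113 in hexadecimal, padded to 64 bits, is 0x0DC8358088385741.
Split into bytes (most-significant first): 0D C8 35 80 88 38 57 41.
Little-endian: lowest address holds the least-significant byte.
So at ascending addresses the bytes are 41 57 38 88 80 35 C8 0D.

41 57 38 88 80 35 C8 0D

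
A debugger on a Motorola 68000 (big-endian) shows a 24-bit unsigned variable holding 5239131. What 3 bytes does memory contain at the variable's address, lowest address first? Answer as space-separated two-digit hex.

5239131 in hexadecimal, padded to 24 bits, is 0x4FF15B.
Split into bytes (most-significant first): 4F F1 5B.
In big-endian order the high byte comes first in memory.
So the memory order matches the most-significant-first order: 4F F1 5B.

4F F1 5B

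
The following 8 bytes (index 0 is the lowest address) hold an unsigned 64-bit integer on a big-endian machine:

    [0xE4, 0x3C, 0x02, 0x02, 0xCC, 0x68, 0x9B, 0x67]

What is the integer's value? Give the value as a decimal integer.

16446022150292806503

Big-endian stores the most-significant byte at the lowest address.
The bytes are already most-significant first: 0xE43C0202CC689B67.
0xE43C0202CC689B67 = 16446022150292806503.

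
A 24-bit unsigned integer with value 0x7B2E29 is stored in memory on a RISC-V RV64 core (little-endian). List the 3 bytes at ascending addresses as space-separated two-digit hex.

29 2E 7B

Split into bytes (most-significant first): 7B 2E 29.
Little-endian stores the least-significant byte at the lowest address.
So at ascending addresses the bytes are 29 2E 7B.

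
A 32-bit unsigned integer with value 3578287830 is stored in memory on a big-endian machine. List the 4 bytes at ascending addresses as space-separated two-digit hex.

D5 48 56 D6

3578287830 in hexadecimal, padded to 32 bits, is 0xD54856D6.
Split into bytes (most-significant first): D5 48 56 D6.
In big-endian order the high byte comes first in memory.
So the memory order matches the most-significant-first order: D5 48 56 D6.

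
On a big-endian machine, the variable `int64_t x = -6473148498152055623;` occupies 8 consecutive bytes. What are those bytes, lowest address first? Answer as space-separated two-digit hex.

A6 2A C1 BC B5 4B 1C B9

Two's complement of -6473148498152055623 in 64 bits: 6473148498152055623 = 0x59D53E434AB4E347; invert → 0xA62AC1BCB54B1CB8; add 1 → 0xA62AC1BCB54B1CB9.
Split into bytes (most-significant first): A6 2A C1 BC B5 4B 1C B9.
Big-endian stores the most-significant byte at the lowest address.
So the memory order matches the most-significant-first order: A6 2A C1 BC B5 4B 1C B9.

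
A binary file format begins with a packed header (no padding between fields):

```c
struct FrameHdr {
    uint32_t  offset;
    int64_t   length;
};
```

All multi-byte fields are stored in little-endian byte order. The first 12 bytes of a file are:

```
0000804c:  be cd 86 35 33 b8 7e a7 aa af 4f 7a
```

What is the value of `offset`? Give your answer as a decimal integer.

`offset` is the first field, at byte offset 0, occupying 4 bytes.
Bytes at offsets 0..3: BE CD 86 35.
In little-endian order the low byte comes first in memory.
Reassemble most-significant byte first: 35 86 CD BE → 0x3586CDBE.
0x3586CDBE = 898026942.

898026942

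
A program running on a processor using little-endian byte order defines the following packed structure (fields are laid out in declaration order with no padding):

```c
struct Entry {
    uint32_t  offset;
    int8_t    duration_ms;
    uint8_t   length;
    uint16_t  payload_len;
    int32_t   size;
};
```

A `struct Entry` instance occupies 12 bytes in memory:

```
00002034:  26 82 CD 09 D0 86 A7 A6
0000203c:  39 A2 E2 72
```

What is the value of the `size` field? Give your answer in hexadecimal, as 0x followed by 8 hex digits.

`size` follows `offset` (4 B), `duration_ms` (1 B), `length` (1 B), `payload_len` (2 B), so it starts at offset 4 + 1 + 1 + 2 = 8 and occupies 4 bytes.
Bytes at offsets 8..11: 39 A2 E2 72.
Little-endian stores the least-significant byte at the lowest address.
Reassemble most-significant byte first: 72 E2 A2 39 → 0x72E2A239.

0x72E2A239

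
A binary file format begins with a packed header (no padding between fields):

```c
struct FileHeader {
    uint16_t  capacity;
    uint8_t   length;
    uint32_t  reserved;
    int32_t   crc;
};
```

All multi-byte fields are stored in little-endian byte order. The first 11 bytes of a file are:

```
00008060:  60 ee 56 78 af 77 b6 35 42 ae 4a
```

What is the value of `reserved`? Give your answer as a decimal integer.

`reserved` follows `capacity` (2 B), `length` (1 B), so it starts at offset 2 + 1 = 3 and occupies 4 bytes.
Bytes at offsets 3..6: 78 AF 77 B6.
In little-endian order the low byte comes first in memory.
Reassemble most-significant byte first: B6 77 AF 78 → 0xB677AF78.
0xB677AF78 = 3061297016.

3061297016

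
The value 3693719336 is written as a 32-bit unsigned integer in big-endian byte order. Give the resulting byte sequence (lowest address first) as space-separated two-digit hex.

DC 29 AF 28

3693719336 in hexadecimal, padded to 32 bits, is 0xDC29AF28.
Split into bytes (most-significant first): DC 29 AF 28.
Big-endian stores the most-significant byte at the lowest address.
So the memory order matches the most-significant-first order: DC 29 AF 28.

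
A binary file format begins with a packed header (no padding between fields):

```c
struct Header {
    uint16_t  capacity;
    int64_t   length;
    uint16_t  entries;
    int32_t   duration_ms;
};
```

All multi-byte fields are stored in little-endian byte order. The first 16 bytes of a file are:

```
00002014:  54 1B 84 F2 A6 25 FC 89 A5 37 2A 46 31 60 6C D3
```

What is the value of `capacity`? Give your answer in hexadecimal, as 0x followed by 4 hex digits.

0x1B54

`capacity` is the first field, at byte offset 0, occupying 2 bytes.
Bytes at offsets 0..1: 54 1B.
In little-endian order the low byte comes first in memory.
Reassemble most-significant byte first: 1B 54 → 0x1B54.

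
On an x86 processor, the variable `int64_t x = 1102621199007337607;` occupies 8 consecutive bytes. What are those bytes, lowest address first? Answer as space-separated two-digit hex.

1102621199007337607 in hexadecimal, padded to 64 bits, is 0x0F4D4C2378A5CC87.
Split into bytes (most-significant first): 0F 4D 4C 23 78 A5 CC 87.
In little-endian order the low byte comes first in memory.
So at ascending addresses the bytes are 87 CC A5 78 23 4C 4D 0F.

87 CC A5 78 23 4C 4D 0F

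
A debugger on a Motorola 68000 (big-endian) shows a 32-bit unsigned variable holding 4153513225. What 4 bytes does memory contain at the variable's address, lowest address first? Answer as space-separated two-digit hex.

4153513225 in hexadecimal, padded to 32 bits, is 0xF7919509.
Split into bytes (most-significant first): F7 91 95 09.
Big-endian: lowest address holds the most-significant byte.
So the memory order matches the most-significant-first order: F7 91 95 09.

F7 91 95 09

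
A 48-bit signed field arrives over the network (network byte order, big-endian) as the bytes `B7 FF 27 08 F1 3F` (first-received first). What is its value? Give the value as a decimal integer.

Big-endian: lowest address holds the most-significant byte.
The bytes are already most-significant first: 0xB7FF2708F13F.
Top bit is set, so as a signed 48-bit value this is 0xB7FF2708F13F − 2^48 = -79168477269697.

-79168477269697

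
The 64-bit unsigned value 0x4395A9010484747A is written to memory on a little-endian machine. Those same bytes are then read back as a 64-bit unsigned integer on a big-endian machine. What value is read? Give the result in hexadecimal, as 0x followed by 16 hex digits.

0x7A74840401A99543

Stored little-endian, the bytes at ascending addresses are 7A 74 84 04 01 A9 95 43.
Read back as big-endian, the last byte is least significant, giving 0x7A74840401A99543.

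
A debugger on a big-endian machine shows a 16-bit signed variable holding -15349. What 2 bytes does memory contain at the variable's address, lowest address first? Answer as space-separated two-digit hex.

Two's complement of -15349 in 16 bits: 15349 = 0x3BF5; invert → 0xC40A; add 1 → 0xC40B.
Split into bytes (most-significant first): C4 0B.
Big-endian: lowest address holds the most-significant byte.
So the memory order matches the most-significant-first order: C4 0B.

C4 0B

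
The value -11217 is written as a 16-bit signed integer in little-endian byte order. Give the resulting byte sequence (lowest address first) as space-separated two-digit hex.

2F D4

Two's complement of -11217 in 16 bits: 11217 = 0x2BD1; invert → 0xD42E; add 1 → 0xD42F.
Split into bytes (most-significant first): D4 2F.
Little-endian: lowest address holds the least-significant byte.
So at ascending addresses the bytes are 2F D4.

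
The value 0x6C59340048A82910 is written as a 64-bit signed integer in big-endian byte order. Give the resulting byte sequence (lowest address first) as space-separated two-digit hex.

Split into bytes (most-significant first): 6C 59 34 00 48 A8 29 10.
In big-endian order the high byte comes first in memory.
So the memory order matches the most-significant-first order: 6C 59 34 00 48 A8 29 10.

6C 59 34 00 48 A8 29 10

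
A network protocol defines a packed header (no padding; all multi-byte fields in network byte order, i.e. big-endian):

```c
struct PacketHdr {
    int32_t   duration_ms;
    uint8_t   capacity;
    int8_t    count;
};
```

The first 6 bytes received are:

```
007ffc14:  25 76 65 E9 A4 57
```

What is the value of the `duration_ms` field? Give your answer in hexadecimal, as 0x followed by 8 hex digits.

0x257665E9

`duration_ms` is the first field, at byte offset 0, occupying 4 bytes.
Bytes at offsets 0..3: 25 76 65 E9.
Big-endian stores the most-significant byte at the lowest address.
The bytes are already most-significant first: 0x257665E9.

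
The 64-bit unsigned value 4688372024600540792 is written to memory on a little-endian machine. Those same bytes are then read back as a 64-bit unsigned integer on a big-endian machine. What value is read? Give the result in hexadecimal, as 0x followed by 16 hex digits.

0x78B6312D84711041

4688372024600540792 in 64-bit hexadecimal is 0x411071842D31B678.
Stored little-endian, the bytes at ascending addresses are 78 B6 31 2D 84 71 10 41.
Read back as big-endian, the last byte is least significant, giving 0x78B6312D84711041.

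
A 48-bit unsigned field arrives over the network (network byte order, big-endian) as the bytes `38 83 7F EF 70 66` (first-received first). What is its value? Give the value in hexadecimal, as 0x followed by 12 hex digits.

Big-endian: lowest address holds the most-significant byte.
The bytes are already most-significant first: 0x38837FEF7066.

0x38837FEF7066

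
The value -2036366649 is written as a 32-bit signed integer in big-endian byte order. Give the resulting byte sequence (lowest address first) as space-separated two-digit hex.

86 9F 82 C7

Two's complement of -2036366649 in 32 bits: 2036366649 = 0x79607D39; invert → 0x869F82C6; add 1 → 0x869F82C7.
Split into bytes (most-significant first): 86 9F 82 C7.
Big-endian stores the most-significant byte at the lowest address.
So the memory order matches the most-significant-first order: 86 9F 82 C7.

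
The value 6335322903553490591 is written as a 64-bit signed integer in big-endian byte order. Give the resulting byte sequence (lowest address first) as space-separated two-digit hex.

6335322903553490591 in hexadecimal, padded to 64 bits, is 0x57EB969D63B3BE9F.
Split into bytes (most-significant first): 57 EB 96 9D 63 B3 BE 9F.
Big-endian stores the most-significant byte at the lowest address.
So the memory order matches the most-significant-first order: 57 EB 96 9D 63 B3 BE 9F.

57 EB 96 9D 63 B3 BE 9F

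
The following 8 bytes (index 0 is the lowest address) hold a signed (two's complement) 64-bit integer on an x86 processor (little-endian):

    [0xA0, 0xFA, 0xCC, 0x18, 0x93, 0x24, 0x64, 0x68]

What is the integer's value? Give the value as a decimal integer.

In little-endian order the low byte comes first in memory.
Reassemble most-significant byte first: 68 64 24 93 18 CC FA A0 → 0x6864249318CCFAA0.
0x6864249318CCFAA0 = 7522177491810450080.

7522177491810450080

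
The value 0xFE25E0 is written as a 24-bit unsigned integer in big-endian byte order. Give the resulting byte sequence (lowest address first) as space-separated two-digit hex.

FE 25 E0

Split into bytes (most-significant first): FE 25 E0.
Big-endian: lowest address holds the most-significant byte.
So the memory order matches the most-significant-first order: FE 25 E0.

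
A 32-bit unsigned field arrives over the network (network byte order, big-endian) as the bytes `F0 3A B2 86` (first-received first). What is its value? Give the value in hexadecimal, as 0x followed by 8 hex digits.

Big-endian: lowest address holds the most-significant byte.
The bytes are already most-significant first: 0xF03AB286.

0xF03AB286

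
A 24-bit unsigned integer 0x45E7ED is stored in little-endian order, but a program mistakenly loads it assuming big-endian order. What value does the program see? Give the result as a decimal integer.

15591237

Stored little-endian, the bytes at ascending addresses are ED E7 45.
Read back as big-endian, the last byte is least significant, giving 0xEDE745.
0xEDE745 = 15591237.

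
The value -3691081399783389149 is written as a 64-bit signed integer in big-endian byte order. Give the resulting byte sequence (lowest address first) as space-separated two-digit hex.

Two's complement of -3691081399783389149 in 64 bits: 3691081399783389149 = 0x33395AFA1723F7DD; invert → 0xCCC6A505E8DC0822; add 1 → 0xCCC6A505E8DC0823.
Split into bytes (most-significant first): CC C6 A5 05 E8 DC 08 23.
Big-endian: lowest address holds the most-significant byte.
So the memory order matches the most-significant-first order: CC C6 A5 05 E8 DC 08 23.

CC C6 A5 05 E8 DC 08 23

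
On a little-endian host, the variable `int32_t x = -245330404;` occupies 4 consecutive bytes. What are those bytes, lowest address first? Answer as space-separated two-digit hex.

1C 8E 60 F1

Two's complement of -245330404 in 32 bits: 245330404 = 0x0E9F71E4; invert → 0xF1608E1B; add 1 → 0xF1608E1C.
Split into bytes (most-significant first): F1 60 8E 1C.
In little-endian order the low byte comes first in memory.
So at ascending addresses the bytes are 1C 8E 60 F1.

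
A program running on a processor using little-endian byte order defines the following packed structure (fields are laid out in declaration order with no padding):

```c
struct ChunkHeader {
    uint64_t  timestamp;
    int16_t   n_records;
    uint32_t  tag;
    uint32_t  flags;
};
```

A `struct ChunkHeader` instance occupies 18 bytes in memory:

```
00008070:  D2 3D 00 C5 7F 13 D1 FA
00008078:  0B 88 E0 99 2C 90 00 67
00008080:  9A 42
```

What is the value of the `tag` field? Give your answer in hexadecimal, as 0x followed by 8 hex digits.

`tag` follows `timestamp` (8 B), `n_records` (2 B), so it starts at offset 8 + 2 = 10 and occupies 4 bytes.
Bytes at offsets 10..13: E0 99 2C 90.
In little-endian order the low byte comes first in memory.
Reassemble most-significant byte first: 90 2C 99 E0 → 0x902C99E0.

0x902C99E0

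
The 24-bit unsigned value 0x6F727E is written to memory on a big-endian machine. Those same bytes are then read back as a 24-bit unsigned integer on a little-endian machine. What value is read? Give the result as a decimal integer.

Stored big-endian, the bytes at ascending addresses are 6F 72 7E.
Read back as little-endian, the first byte is least significant, giving 0x7E726F.
0x7E726F = 8286831.

8286831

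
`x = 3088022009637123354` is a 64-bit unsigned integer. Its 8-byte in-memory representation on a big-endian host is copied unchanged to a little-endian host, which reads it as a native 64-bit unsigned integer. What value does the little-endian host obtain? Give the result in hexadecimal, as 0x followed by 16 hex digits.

3088022009637123354 in 64-bit hexadecimal is 0x2ADADBA81F02351A.
Stored big-endian, the bytes at ascending addresses are 2A DA DB A8 1F 02 35 1A.
Read back as little-endian, the first byte is least significant, giving 0x1A35021FA8DBDA2A.

0x1A35021FA8DBDA2A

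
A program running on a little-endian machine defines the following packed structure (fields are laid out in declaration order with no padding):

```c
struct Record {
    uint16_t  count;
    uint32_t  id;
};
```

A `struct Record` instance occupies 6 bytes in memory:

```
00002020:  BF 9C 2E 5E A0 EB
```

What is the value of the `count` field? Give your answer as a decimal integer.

`count` is the first field, at byte offset 0, occupying 2 bytes.
Bytes at offsets 0..1: BF 9C.
In little-endian order the low byte comes first in memory.
Reassemble most-significant byte first: 9C BF → 0x9CBF.
0x9CBF = 40127.

40127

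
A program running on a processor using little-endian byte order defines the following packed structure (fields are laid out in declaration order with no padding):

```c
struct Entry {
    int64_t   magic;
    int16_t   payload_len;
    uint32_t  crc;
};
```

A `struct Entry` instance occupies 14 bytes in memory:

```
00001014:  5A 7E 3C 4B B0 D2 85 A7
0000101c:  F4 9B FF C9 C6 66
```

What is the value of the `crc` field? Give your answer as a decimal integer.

`crc` follows `magic` (8 B), `payload_len` (2 B), so it starts at offset 8 + 2 = 10 and occupies 4 bytes.
Bytes at offsets 10..13: FF C9 C6 66.
In little-endian order the low byte comes first in memory.
Reassemble most-significant byte first: 66 C6 C9 FF → 0x66C6C9FF.
0x66C6C9FF = 1724303871.

1724303871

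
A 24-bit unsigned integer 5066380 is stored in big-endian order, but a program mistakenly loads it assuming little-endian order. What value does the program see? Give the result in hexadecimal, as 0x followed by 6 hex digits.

5066380 in 24-bit hexadecimal is 0x4D4E8C.
Stored big-endian, the bytes at ascending addresses are 4D 4E 8C.
Read back as little-endian, the first byte is least significant, giving 0x8C4E4D.

0x8C4E4D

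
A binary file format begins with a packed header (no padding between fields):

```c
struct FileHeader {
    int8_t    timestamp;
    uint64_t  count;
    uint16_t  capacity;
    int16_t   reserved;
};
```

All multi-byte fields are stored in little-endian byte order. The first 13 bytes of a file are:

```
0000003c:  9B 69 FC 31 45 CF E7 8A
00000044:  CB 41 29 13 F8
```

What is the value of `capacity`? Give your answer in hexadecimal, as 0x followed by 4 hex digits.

`capacity` follows `timestamp` (1 B), `count` (8 B), so it starts at offset 1 + 8 = 9 and occupies 2 bytes.
Bytes at offsets 9..10: 41 29.
In little-endian order the low byte comes first in memory.
Reassemble most-significant byte first: 29 41 → 0x2941.

0x2941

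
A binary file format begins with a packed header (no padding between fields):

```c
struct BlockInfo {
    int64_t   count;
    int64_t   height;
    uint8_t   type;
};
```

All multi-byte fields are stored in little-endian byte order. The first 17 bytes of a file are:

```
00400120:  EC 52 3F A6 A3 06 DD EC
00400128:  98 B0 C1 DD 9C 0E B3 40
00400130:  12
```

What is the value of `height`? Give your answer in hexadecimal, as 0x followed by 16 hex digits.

0x40B30E9CDDC1B098

`height` follows `count` (8 bytes), so it starts at byte offset 8 and occupies 8 bytes.
Bytes at offsets 8..15: 98 B0 C1 DD 9C 0E B3 40.
Little-endian stores the least-significant byte at the lowest address.
Reassemble most-significant byte first: 40 B3 0E 9C DD C1 B0 98 → 0x40B30E9CDDC1B098.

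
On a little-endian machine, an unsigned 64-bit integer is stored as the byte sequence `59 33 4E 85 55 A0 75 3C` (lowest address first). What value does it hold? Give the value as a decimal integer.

4356564503719981913

Little-endian stores the least-significant byte at the lowest address.
Reassemble most-significant byte first: 3C 75 A0 55 85 4E 33 59 → 0x3C75A055854E3359.
0x3C75A055854E3359 = 4356564503719981913.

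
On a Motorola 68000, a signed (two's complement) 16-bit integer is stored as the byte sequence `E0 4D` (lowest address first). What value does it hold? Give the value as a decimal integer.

Big-endian: lowest address holds the most-significant byte.
The bytes are already most-significant first: 0xE04D.
Top bit is set, so as a signed 16-bit value this is 0xE04D − 2^16 = -8115.

-8115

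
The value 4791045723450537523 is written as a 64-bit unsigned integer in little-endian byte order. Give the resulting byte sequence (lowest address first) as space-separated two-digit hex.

33 76 EC 90 B3 36 7D 42

4791045723450537523 in hexadecimal, padded to 64 bits, is 0x427D36B390EC7633.
Split into bytes (most-significant first): 42 7D 36 B3 90 EC 76 33.
In little-endian order the low byte comes first in memory.
So at ascending addresses the bytes are 33 76 EC 90 B3 36 7D 42.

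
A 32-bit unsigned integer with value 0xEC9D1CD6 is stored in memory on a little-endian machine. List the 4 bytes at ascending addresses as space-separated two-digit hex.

Split into bytes (most-significant first): EC 9D 1C D6.
Little-endian: lowest address holds the least-significant byte.
So at ascending addresses the bytes are D6 1C 9D EC.

D6 1C 9D EC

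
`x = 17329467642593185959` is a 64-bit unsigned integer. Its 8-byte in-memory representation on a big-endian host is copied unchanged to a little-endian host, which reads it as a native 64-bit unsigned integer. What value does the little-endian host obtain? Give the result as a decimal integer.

12074260994552200944

17329467642593185959 in 64-bit hexadecimal is 0xF07EA301676490A7.
Stored big-endian, the bytes at ascending addresses are F0 7E A3 01 67 64 90 A7.
Read back as little-endian, the first byte is least significant, giving 0xA790646701A37EF0.
0xA790646701A37EF0 = 12074260994552200944.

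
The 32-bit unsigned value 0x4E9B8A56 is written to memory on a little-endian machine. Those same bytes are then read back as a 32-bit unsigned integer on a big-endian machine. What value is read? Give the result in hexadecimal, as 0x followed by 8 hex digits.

Stored little-endian, the bytes at ascending addresses are 56 8A 9B 4E.
Read back as big-endian, the last byte is least significant, giving 0x568A9B4E.

0x568A9B4E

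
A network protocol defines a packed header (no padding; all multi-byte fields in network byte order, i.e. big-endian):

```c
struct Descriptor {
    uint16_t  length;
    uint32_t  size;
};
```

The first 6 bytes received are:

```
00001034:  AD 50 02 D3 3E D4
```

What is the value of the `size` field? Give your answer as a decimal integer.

47398612

`size` follows `length` (2 bytes), so it starts at byte offset 2 and occupies 4 bytes.
Bytes at offsets 2..5: 02 D3 3E D4.
In big-endian order the high byte comes first in memory.
The bytes are already most-significant first: 0x02D33ED4.
0x02D33ED4 = 47398612.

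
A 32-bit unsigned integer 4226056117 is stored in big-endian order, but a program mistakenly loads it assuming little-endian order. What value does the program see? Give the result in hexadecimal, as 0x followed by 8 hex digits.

0xB57FE4FB

4226056117 in 32-bit hexadecimal is 0xFBE47FB5.
Stored big-endian, the bytes at ascending addresses are FB E4 7F B5.
Read back as little-endian, the first byte is least significant, giving 0xB57FE4FB.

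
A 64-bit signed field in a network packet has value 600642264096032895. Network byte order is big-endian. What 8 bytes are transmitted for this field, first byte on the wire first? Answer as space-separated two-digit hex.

08 55 E8 F4 F4 87 C8 7F

600642264096032895 in hexadecimal, padded to 64 bits, is 0x0855E8F4F487C87F.
Split into bytes (most-significant first): 08 55 E8 F4 F4 87 C8 7F.
Big-endian: lowest address holds the most-significant byte.
So the memory order matches the most-significant-first order: 08 55 E8 F4 F4 87 C8 7F.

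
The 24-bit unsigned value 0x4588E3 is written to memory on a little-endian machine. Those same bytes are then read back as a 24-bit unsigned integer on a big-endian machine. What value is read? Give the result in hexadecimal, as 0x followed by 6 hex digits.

0xE38845

Stored little-endian, the bytes at ascending addresses are E3 88 45.
Read back as big-endian, the last byte is least significant, giving 0xE38845.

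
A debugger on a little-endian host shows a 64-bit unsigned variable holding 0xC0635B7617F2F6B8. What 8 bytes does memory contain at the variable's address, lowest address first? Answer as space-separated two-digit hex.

B8 F6 F2 17 76 5B 63 C0

Split into bytes (most-significant first): C0 63 5B 76 17 F2 F6 B8.
Little-endian stores the least-significant byte at the lowest address.
So at ascending addresses the bytes are B8 F6 F2 17 76 5B 63 C0.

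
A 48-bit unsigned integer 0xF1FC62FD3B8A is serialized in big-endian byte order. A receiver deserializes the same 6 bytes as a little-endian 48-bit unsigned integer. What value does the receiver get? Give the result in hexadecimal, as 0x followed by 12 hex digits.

0x8A3BFD62FCF1

Stored big-endian, the bytes at ascending addresses are F1 FC 62 FD 3B 8A.
Read back as little-endian, the first byte is least significant, giving 0x8A3BFD62FCF1.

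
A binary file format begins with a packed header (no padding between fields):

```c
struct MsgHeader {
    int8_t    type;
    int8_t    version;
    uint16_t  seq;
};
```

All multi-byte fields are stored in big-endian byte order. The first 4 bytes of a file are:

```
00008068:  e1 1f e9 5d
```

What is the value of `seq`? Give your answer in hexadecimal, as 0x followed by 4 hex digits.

0xE95D

`seq` follows `type` (1 B), `version` (1 B), so it starts at offset 1 + 1 = 2 and occupies 2 bytes.
Bytes at offsets 2..3: E9 5D.
Big-endian stores the most-significant byte at the lowest address.
The bytes are already most-significant first: 0xE95D.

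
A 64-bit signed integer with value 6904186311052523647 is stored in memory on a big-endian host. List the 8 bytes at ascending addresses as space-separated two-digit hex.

5F D0 98 DE B5 66 78 7F

6904186311052523647 in hexadecimal, padded to 64 bits, is 0x5FD098DEB566787F.
Split into bytes (most-significant first): 5F D0 98 DE B5 66 78 7F.
Big-endian: lowest address holds the most-significant byte.
So the memory order matches the most-significant-first order: 5F D0 98 DE B5 66 78 7F.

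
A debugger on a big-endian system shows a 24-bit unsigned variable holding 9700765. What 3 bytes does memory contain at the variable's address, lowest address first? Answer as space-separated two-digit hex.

9700765 in hexadecimal, padded to 24 bits, is 0x94059D.
Split into bytes (most-significant first): 94 05 9D.
Big-endian stores the most-significant byte at the lowest address.
So the memory order matches the most-significant-first order: 94 05 9D.

94 05 9D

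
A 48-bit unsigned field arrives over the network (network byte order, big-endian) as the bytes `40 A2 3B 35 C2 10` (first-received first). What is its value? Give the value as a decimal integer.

71065522258448

Big-endian: lowest address holds the most-significant byte.
The bytes are already most-significant first: 0x40A23B35C210.
0x40A23B35C210 = 71065522258448.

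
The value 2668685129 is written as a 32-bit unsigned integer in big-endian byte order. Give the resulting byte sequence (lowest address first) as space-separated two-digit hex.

9F 10 E7 49

2668685129 in hexadecimal, padded to 32 bits, is 0x9F10E749.
Split into bytes (most-significant first): 9F 10 E7 49.
In big-endian order the high byte comes first in memory.
So the memory order matches the most-significant-first order: 9F 10 E7 49.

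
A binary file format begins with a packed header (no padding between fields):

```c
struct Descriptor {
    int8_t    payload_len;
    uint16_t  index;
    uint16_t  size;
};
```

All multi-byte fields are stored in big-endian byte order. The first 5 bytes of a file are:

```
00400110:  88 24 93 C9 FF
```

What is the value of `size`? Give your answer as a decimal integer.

51711

`size` follows `payload_len` (1 B), `index` (2 B), so it starts at offset 1 + 2 = 3 and occupies 2 bytes.
Bytes at offsets 3..4: C9 FF.
Big-endian: lowest address holds the most-significant byte.
The bytes are already most-significant first: 0xC9FF.
0xC9FF = 51711.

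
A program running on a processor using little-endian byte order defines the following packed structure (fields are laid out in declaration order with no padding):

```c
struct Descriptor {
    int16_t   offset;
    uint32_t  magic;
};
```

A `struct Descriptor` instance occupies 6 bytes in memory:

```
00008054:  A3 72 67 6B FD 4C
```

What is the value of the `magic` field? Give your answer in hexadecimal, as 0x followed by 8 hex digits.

0x4CFD6B67

`magic` follows `offset` (2 bytes), so it starts at byte offset 2 and occupies 4 bytes.
Bytes at offsets 2..5: 67 6B FD 4C.
In little-endian order the low byte comes first in memory.
Reassemble most-significant byte first: 4C FD 6B 67 → 0x4CFD6B67.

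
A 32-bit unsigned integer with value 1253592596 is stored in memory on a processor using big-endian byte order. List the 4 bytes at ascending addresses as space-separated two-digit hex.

1253592596 in hexadecimal, padded to 32 bits, is 0x4AB84E14.
Split into bytes (most-significant first): 4A B8 4E 14.
Big-endian stores the most-significant byte at the lowest address.
So the memory order matches the most-significant-first order: 4A B8 4E 14.

4A B8 4E 14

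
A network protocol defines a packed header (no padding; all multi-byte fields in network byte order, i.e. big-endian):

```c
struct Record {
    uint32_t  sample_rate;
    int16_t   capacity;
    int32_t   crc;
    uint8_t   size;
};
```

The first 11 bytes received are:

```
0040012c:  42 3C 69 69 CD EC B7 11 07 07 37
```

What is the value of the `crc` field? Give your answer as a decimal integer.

-1223620857

`crc` follows `sample_rate` (4 B), `capacity` (2 B), so it starts at offset 4 + 2 = 6 and occupies 4 bytes.
Bytes at offsets 6..9: B7 11 07 07.
Big-endian stores the most-significant byte at the lowest address.
The bytes are already most-significant first: 0xB7110707.
Top bit is set, so as a signed 32-bit value this is 0xB7110707 − 2^32 = -1223620857.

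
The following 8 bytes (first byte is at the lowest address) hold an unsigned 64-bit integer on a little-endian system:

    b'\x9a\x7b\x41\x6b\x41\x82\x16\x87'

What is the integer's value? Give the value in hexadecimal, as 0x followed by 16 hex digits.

0x871682416B417B9A

In little-endian order the low byte comes first in memory.
Reassemble most-significant byte first: 87 16 82 41 6B 41 7B 9A → 0x871682416B417B9A.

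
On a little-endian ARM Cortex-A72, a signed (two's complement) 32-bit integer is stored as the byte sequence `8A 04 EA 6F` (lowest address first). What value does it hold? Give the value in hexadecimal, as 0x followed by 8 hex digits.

In little-endian order the low byte comes first in memory.
Reassemble most-significant byte first: 6F EA 04 8A → 0x6FEA048A.

0x6FEA048A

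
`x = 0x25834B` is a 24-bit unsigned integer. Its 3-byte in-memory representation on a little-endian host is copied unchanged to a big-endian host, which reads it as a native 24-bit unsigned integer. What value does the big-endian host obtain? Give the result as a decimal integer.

4948773

Stored little-endian, the bytes at ascending addresses are 4B 83 25.
Read back as big-endian, the last byte is least significant, giving 0x4B8325.
0x4B8325 = 4948773.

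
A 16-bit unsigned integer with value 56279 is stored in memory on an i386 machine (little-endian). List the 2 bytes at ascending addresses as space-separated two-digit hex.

56279 in hexadecimal, padded to 16 bits, is 0xDBD7.
Split into bytes (most-significant first): DB D7.
In little-endian order the low byte comes first in memory.
So at ascending addresses the bytes are D7 DB.

D7 DB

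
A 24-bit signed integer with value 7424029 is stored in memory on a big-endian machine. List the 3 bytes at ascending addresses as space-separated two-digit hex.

71 48 1D

7424029 in hexadecimal, padded to 24 bits, is 0x71481D.
Split into bytes (most-significant first): 71 48 1D.
Big-endian: lowest address holds the most-significant byte.
So the memory order matches the most-significant-first order: 71 48 1D.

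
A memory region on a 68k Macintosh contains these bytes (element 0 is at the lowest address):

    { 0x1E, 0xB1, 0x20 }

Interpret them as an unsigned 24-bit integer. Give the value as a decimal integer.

In big-endian order the high byte comes first in memory.
The bytes are already most-significant first: 0x1EB120.
0x1EB120 = 2011424.

2011424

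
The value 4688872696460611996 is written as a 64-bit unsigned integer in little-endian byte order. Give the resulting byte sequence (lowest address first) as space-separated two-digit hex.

9C 11 90 ED DF 38 12 41

4688872696460611996 in hexadecimal, padded to 64 bits, is 0x411238DFED90119C.
Split into bytes (most-significant first): 41 12 38 DF ED 90 11 9C.
Little-endian stores the least-significant byte at the lowest address.
So at ascending addresses the bytes are 9C 11 90 ED DF 38 12 41.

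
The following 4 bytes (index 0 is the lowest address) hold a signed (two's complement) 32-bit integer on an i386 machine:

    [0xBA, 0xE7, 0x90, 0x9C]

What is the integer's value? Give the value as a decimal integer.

-1668225094

In little-endian order the low byte comes first in memory.
Reassemble most-significant byte first: 9C 90 E7 BA → 0x9C90E7BA.
Top bit is set, so as a signed 32-bit value this is 0x9C90E7BA − 2^32 = -1668225094.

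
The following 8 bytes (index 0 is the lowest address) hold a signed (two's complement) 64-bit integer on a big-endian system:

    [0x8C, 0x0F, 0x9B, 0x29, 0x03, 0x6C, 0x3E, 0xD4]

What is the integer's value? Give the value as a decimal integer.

-8354288183295590700

Big-endian stores the most-significant byte at the lowest address.
The bytes are already most-significant first: 0x8C0F9B29036C3ED4.
Top bit is set, so as a signed 64-bit value this is 0x8C0F9B29036C3ED4 − 2^64 = -8354288183295590700.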